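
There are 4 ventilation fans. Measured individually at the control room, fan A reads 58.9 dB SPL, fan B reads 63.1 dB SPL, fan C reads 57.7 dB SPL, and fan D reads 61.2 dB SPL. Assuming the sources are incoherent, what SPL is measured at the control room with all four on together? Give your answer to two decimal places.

66.74 dB SPL

Incoherent sources sum as intensities:
L_total = 10·log₁₀(10^(58.9/10) + 10^(63.1/10) + 10^(57.7/10) + 10^(61.2/10)) = 10·log₁₀(4725000) = 66.74 dB SPL.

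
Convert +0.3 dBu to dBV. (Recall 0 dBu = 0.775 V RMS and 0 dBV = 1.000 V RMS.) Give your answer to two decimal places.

-1.91 dBV

The offset between the scales is 20·log₁₀(0.775/1.000) = −2.214 dB.
So dBV = +0.3 − 2.214 = -1.91 dBV.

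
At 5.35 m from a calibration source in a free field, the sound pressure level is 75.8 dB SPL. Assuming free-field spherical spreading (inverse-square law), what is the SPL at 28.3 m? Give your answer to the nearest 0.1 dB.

61.3 dB SPL

Free-field point source: level drops by 20·log₁₀ of the distance ratio.
ΔL = −20·log₁₀(28.3/5.35) = -14.47 dB, so L₂ = 75.8 + (-14.47) = 61.3 dB SPL.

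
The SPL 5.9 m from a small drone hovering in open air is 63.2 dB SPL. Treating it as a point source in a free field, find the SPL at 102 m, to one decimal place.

Inverse-square spreading gives ΔL = −20·log₁₀(d₂/d₁).
ΔL = −20·log₁₀(102/5.9) = -24.75 dB, so L₂ = 63.2 + (-24.75) = 38.4 dB SPL.

38.4 dB SPL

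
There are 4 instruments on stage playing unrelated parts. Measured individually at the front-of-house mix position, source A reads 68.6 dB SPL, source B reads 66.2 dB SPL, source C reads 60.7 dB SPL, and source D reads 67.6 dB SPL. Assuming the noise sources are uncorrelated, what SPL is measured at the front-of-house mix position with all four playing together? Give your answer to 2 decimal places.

Add the sources as powers (linear), then convert back to dB:
L_total = 10·log₁₀(10^(68.6/10) + 10^(66.2/10) + 10^(60.7/10) + 10^(67.6/10)) = 10·log₁₀(18340000) = 72.63 dB SPL.

72.63 dB SPL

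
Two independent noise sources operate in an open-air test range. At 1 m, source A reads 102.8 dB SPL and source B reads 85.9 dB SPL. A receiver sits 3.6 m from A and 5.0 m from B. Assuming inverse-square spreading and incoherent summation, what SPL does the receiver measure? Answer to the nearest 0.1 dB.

At the listener: L_A = 102.8 − 20·log₁₀(3.6) = 91.67 dB; L_B = 85.9 − 20·log₁₀(5.0) = 71.92 dB.
Combined: 10·log₁₀(10^(91.67/10)+10^(71.92/10)) = 91.7 dB SPL.

91.7 dB SPL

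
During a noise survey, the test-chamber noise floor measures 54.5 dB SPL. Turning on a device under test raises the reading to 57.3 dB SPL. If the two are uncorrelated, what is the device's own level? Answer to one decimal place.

54.1 dB SPL

Subtract intensities: L_src = 10·log₁₀(10^(L_total/10) − 10^(L_bg/10)).
L_src = 10·log₁₀(10^(57.3/10) − 10^(54.5/10)) = 10·log₁₀(255200) = 54.1 dB SPL.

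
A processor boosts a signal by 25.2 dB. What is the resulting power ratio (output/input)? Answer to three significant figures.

331

Power ratio = 10^(dB/10).
10^(25.2/10) = 10^(2.520) = 331.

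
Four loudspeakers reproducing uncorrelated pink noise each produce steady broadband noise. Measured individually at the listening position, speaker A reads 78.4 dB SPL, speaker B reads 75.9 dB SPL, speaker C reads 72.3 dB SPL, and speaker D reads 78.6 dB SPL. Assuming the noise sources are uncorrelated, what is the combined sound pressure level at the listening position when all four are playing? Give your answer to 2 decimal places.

82.96 dB SPL

Incoherent sources sum as intensities:
L_total = 10·log₁₀(10^(78.4/10) + 10^(75.9/10) + 10^(72.3/10) + 10^(78.6/10)) = 10·log₁₀(197500000) = 82.96 dB SPL.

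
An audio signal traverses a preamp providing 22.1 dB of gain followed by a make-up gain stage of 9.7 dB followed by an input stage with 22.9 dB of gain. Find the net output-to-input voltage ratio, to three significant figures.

Net gain = 22.1 + 9.7 + 22.9 = 54.7 dB.
Voltage ratio = 10^(54.7/20) = 543.

543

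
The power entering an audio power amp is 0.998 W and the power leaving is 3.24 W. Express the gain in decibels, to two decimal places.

5.11 dB

Power is a power quantity, so gain = 10·log₁₀(P_out/P_in).
10·log₁₀(3.24/0.998) = 10·log₁₀(3.246) = 5.11 dB.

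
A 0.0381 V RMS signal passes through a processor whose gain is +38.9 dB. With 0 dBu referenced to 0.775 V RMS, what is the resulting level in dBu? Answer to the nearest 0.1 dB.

Input level: 20·log₁₀(0.0381/0.775) = -26.17 dBu.
Output: -26.17 + 38.9 = +12.7 dBu.

+12.7 dBu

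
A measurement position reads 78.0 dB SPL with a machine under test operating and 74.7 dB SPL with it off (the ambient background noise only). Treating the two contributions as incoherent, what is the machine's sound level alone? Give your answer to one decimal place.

Background correction is a power subtraction:
L_src = 10·log₁₀(10^(78.0/10) − 10^(74.7/10)) = 10·log₁₀(33580000) = 75.3 dB SPL.

75.3 dB SPL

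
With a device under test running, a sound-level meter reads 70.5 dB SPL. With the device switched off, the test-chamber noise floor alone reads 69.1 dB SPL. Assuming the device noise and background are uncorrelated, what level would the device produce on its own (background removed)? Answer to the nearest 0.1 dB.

64.9 dB SPL

Subtract intensities: L_src = 10·log₁₀(10^(L_total/10) − 10^(L_bg/10)).
L_src = 10·log₁₀(10^(70.5/10) − 10^(69.1/10)) = 10·log₁₀(3092000) = 64.9 dB SPL.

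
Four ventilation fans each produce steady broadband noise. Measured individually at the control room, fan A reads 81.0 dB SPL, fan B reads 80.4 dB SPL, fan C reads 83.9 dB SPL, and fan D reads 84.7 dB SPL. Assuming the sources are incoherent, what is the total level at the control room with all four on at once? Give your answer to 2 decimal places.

Add the sources as powers (linear), then convert back to dB:
L_total = 10·log₁₀(10^(81.0/10) + 10^(80.4/10) + 10^(83.9/10) + 10^(84.7/10)) = 10·log₁₀(776100000) = 88.90 dB SPL.

88.90 dB SPL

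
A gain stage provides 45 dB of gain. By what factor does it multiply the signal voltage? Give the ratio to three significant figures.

Voltage ratio = 10^(dB/20).
10^(45/20) = 10^(2.250) = 178.

178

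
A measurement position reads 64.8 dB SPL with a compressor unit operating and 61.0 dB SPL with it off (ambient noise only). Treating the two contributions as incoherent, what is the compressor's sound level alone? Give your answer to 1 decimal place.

Subtract intensities: L_src = 10·log₁₀(10^(L_total/10) − 10^(L_bg/10)).
L_src = 10·log₁₀(10^(64.8/10) − 10^(61.0/10)) = 10·log₁₀(1761000) = 62.5 dB SPL.

62.5 dB SPL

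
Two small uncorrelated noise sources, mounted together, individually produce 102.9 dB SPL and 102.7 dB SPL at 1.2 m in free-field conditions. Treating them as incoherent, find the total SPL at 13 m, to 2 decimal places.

Combined at 1.2 m: 10·log₁₀(10^(102.9/10)+10^(102.7/10)) = 105.811 dB SPL.
Then apply −20·log₁₀(13/1.2) = -20.695 dB → 85.12 dB SPL.

85.12 dB SPL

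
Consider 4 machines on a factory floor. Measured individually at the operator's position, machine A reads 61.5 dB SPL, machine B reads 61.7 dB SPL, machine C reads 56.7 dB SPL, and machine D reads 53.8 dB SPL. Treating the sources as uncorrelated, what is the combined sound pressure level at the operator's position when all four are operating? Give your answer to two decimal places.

Incoherent sources sum as intensities:
L_total = 10·log₁₀(10^(61.5/10) + 10^(61.7/10) + 10^(56.7/10) + 10^(53.8/10)) = 10·log₁₀(3599000) = 65.56 dB SPL.

65.56 dB SPL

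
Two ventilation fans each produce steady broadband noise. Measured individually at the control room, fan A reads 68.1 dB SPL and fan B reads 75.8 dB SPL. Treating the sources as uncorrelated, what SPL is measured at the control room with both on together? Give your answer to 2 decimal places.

76.48 dB SPL

Add the sources as powers (linear), then convert back to dB:
L_total = 10·log₁₀(10^(68.1/10) + 10^(75.8/10)) = 10·log₁₀(44480000) = 76.48 dB SPL.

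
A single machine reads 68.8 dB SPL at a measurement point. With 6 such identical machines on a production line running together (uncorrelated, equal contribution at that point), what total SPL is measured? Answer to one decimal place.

6 equal incoherent sources raise the level by 10·log₁₀(6) = 7.78 dB.
L_total = 68.8 + 7.78 = 76.6 dB SPL.

76.6 dB SPL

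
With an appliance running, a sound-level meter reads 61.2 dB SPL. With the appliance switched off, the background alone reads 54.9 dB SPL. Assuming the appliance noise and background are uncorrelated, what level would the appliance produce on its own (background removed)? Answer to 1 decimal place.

Remove the background by subtracting linear intensities:
L_src = 10·log₁₀(10^(61.2/10) − 10^(54.9/10)) = 10·log₁₀(1009000) = 60.0 dB SPL.

60.0 dB SPL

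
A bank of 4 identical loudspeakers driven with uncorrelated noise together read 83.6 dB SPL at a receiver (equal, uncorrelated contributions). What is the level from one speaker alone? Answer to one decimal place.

77.6 dB SPL

4 equal incoherent sources add 10·log₁₀(4) = 6.02 dB over one source.
L_one = 83.6 − 6.02 = 77.6 dB SPL.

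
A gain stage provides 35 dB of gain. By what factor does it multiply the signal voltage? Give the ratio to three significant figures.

56.2

Voltage ratio = 10^(dB/20).
10^(35/20) = 10^(1.750) = 56.2.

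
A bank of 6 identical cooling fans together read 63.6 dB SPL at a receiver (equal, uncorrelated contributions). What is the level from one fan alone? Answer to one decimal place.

6 equal incoherent sources add 10·log₁₀(6) = 7.78 dB over one source.
L_one = 63.6 − 7.78 = 55.8 dB SPL.

55.8 dB SPL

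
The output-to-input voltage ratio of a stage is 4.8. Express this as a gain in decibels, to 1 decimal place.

13.6 dB

Voltage is an amplitude quantity, so gain = 20·log₁₀(V_out/V_in).
20·log₁₀(4.8) = 13.6 dB.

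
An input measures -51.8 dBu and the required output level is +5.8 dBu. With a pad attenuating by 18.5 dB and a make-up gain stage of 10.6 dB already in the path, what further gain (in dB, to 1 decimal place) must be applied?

The required make-up gain is the shortfall in the dB sum.
G = +5.8 − (-51.8) + 18.5 − 10.6 = 65.5 dB.

65.5 dB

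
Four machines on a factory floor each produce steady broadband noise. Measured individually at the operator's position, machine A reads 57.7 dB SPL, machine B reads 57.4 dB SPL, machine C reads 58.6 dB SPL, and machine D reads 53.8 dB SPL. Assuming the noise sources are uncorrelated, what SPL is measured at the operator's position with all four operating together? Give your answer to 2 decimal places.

63.23 dB SPL

Incoherent sources sum as intensities:
L_total = 10·log₁₀(10^(57.7/10) + 10^(57.4/10) + 10^(58.6/10) + 10^(53.8/10)) = 10·log₁₀(2103000) = 63.23 dB SPL.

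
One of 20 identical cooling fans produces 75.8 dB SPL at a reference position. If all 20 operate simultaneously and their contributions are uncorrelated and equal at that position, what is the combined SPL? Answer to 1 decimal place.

88.8 dB SPL

20 equal incoherent sources raise the level by 10·log₁₀(20) = 13.01 dB.
L_total = 75.8 + 13.01 = 88.8 dB SPL.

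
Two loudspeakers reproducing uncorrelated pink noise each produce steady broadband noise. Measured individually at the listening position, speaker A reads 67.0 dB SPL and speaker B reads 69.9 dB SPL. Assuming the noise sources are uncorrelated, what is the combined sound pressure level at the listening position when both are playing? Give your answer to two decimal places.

71.70 dB SPL

Incoherent sources sum as intensities:
L_total = 10·log₁₀(10^(67.0/10) + 10^(69.9/10)) = 10·log₁₀(14780000) = 71.70 dB SPL.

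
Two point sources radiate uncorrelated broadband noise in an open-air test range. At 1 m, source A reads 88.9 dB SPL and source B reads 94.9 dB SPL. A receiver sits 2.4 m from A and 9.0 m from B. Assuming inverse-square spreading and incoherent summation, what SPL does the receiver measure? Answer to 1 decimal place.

82.4 dB SPL

At the listener: L_A = 88.9 − 20·log₁₀(2.4) = 81.30 dB; L_B = 94.9 − 20·log₁₀(9.0) = 75.82 dB.
Combined: 10·log₁₀(10^(81.30/10)+10^(75.82/10)) = 82.4 dB SPL.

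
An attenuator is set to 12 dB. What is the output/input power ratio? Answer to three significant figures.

Power ratio = 10^(dB/10).
10^(-12/10) = 10^(-1.200) = 0.0631.

0.0631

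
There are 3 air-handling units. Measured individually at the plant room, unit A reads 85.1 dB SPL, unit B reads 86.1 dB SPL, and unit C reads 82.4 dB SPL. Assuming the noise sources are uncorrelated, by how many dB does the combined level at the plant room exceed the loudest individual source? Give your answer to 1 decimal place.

3.5 dB

Incoherent sources sum as intensities:
L_total = 10·log₁₀(10^(85.1/10) + 10^(86.1/10) + 10^(82.4/10)) = 89.57 dB SPL.
Excess over the loudest (86.1 dB): 89.57 − 86.1 = 3.5 dB.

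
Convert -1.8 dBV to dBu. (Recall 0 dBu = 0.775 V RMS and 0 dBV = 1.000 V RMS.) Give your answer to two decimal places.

The offset between the scales is 20·log₁₀(0.775/1.000) = −2.214 dB.
So dBu = -1.8 + 2.214 = +0.41 dBu.

+0.41 dBu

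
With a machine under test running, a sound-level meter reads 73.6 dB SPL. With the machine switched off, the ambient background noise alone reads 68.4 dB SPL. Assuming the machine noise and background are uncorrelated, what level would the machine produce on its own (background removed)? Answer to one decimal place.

72.0 dB SPL

Background correction is a power subtraction:
L_src = 10·log₁₀(10^(73.6/10) − 10^(68.4/10)) = 10·log₁₀(15990000) = 72.0 dB SPL.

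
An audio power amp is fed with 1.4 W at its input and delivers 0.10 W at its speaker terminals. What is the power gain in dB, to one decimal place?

Power ratio → dB uses the 10·log₁₀ form:
10·log₁₀(0.10/1.4) = 10·log₁₀(0.07143) = -11.5 dB.

-11.5 dB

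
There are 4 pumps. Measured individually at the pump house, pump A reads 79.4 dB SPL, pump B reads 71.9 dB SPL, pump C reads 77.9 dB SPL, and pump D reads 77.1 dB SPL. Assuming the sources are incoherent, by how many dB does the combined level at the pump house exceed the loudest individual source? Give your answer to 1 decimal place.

3.9 dB

Uncorrelated sources add in intensity (power), not in dB.
L_total = 10·log₁₀(10^(79.4/10) + 10^(71.9/10) + 10^(77.9/10) + 10^(77.1/10)) = 83.34 dB SPL.
Excess over the loudest (79.4 dB): 83.34 − 79.4 = 3.9 dB.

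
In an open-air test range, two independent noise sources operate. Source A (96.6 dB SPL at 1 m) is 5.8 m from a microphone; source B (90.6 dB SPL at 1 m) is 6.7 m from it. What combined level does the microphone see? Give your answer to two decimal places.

82.08 dB SPL

At the listener: L_A = 96.6 − 20·log₁₀(5.8) = 81.331 dB; L_B = 90.6 − 20·log₁₀(6.7) = 74.079 dB.
Combined: 10·log₁₀(10^(81.331/10)+10^(74.079/10)) = 82.08 dB SPL.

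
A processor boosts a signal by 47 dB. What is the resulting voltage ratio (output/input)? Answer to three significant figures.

Voltage ratio = 10^(dB/20).
10^(47/20) = 10^(2.350) = 224.

224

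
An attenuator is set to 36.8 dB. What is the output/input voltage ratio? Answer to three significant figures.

Voltage ratio = 10^(dB/20).
10^(-36.8/20) = 10^(-1.840) = 0.0145.

0.0145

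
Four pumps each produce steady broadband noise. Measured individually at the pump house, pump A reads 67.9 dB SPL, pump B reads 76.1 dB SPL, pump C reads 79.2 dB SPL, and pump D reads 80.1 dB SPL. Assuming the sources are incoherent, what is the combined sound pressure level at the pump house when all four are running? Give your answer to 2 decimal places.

Uncorrelated sources add in intensity (power), not in dB.
L_total = 10·log₁₀(10^(67.9/10) + 10^(76.1/10) + 10^(79.2/10) + 10^(80.1/10)) = 10·log₁₀(232400000) = 83.66 dB SPL.

83.66 dB SPL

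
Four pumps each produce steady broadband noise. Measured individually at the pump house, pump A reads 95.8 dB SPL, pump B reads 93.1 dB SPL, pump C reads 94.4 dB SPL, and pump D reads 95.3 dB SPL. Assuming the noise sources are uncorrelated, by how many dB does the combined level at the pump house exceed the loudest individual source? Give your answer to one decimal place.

5.0 dB

Incoherent sources sum as intensities:
L_total = 10·log₁₀(10^(95.8/10) + 10^(93.1/10) + 10^(94.4/10) + 10^(95.3/10)) = 100.79 dB SPL.
Excess over the loudest (95.8 dB): 100.79 − 95.8 = 5.0 dB.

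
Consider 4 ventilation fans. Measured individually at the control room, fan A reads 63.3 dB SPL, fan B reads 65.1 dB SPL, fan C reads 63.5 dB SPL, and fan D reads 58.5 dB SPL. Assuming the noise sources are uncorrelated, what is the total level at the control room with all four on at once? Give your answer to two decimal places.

Add the sources as powers (linear), then convert back to dB:
L_total = 10·log₁₀(10^(63.3/10) + 10^(65.1/10) + 10^(63.5/10) + 10^(58.5/10)) = 10·log₁₀(8321000) = 69.20 dB SPL.

69.20 dB SPL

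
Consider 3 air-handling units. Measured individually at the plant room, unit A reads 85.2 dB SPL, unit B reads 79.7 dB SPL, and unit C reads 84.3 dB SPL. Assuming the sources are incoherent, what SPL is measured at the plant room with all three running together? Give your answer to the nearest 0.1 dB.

Add the sources as powers (linear), then convert back to dB:
L_total = 10·log₁₀(10^(85.2/10) + 10^(79.7/10) + 10^(84.3/10)) = 10·log₁₀(693600000) = 88.4 dB SPL.

88.4 dB SPL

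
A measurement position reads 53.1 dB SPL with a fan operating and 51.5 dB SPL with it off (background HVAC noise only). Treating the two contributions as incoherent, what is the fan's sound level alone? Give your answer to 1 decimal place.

48.0 dB SPL

Remove the background by subtracting linear intensities:
L_src = 10·log₁₀(10^(53.1/10) − 10^(51.5/10)) = 10·log₁₀(62920) = 48.0 dB SPL.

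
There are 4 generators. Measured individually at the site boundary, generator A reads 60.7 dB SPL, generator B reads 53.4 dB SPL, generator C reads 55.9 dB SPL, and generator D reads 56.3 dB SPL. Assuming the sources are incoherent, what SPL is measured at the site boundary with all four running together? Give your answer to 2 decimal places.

63.44 dB SPL

Add the sources as powers (linear), then convert back to dB:
L_total = 10·log₁₀(10^(60.7/10) + 10^(53.4/10) + 10^(55.9/10) + 10^(56.3/10)) = 10·log₁₀(2209000) = 63.44 dB SPL.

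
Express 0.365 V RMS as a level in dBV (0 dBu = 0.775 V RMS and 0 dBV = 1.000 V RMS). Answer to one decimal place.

-8.8 dBV

dBV = 20·log₁₀(V / 1.000 V).
20·log₁₀(0.365/1.000) = -8.8 dBV.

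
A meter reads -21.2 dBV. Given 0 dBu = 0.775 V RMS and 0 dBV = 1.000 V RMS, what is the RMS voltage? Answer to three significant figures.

V = 1.000 V × 10^(-21.2/20).
= 1.000 × 0.08710 = 0.0871 V.

0.0871 V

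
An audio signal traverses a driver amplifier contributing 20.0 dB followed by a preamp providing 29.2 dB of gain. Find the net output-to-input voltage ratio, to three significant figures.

Net gain = 20.0 + 29.2 = 49.2 dB.
Voltage ratio = 10^(49.2/20) = 288.

288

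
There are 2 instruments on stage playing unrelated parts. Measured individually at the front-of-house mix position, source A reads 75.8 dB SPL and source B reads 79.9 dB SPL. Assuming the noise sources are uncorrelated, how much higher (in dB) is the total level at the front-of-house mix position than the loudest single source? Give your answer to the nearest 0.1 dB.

1.4 dB

Incoherent sources sum as intensities:
L_total = 10·log₁₀(10^(75.8/10) + 10^(79.9/10)) = 81.33 dB SPL.
Excess over the loudest (79.9 dB): 81.33 − 79.9 = 1.4 dB.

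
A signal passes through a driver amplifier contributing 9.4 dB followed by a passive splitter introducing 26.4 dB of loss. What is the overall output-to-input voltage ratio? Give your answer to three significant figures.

Net gain = 9.4 + (−26.4) = -17.0 dB.
Voltage ratio = 10^(-17.0/20) = 0.141.

0.141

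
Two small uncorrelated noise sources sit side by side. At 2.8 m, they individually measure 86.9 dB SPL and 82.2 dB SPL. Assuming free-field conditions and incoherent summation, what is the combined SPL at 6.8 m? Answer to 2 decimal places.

Combined at 2.8 m: 10·log₁₀(10^(86.9/10)+10^(82.2/10)) = 88.167 dB SPL.
Then apply −20·log₁₀(6.8/2.8) = -7.707 dB → 80.46 dB SPL.

80.46 dB SPL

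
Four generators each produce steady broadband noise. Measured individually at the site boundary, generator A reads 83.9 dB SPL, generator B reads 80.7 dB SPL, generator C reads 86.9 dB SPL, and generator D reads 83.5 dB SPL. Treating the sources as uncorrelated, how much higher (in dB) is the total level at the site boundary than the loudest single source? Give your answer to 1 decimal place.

Incoherent sources sum as intensities:
L_total = 10·log₁₀(10^(83.9/10) + 10^(80.7/10) + 10^(86.9/10) + 10^(83.5/10)) = 90.32 dB SPL.
Excess over the loudest (86.9 dB): 90.32 − 86.9 = 3.4 dB.

3.4 dB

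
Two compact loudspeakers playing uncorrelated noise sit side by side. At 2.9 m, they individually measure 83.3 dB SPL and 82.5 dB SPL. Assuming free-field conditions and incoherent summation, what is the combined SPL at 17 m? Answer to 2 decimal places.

70.57 dB SPL

Combined at 2.9 m: 10·log₁₀(10^(83.3/10)+10^(82.5/10)) = 85.929 dB SPL.
Then apply −20·log₁₀(17/2.9) = -15.361 dB → 70.57 dB SPL.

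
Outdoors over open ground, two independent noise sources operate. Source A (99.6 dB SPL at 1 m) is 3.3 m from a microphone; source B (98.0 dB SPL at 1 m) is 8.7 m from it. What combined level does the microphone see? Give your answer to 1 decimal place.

89.6 dB SPL

At the listener: L_A = 99.6 − 20·log₁₀(3.3) = 89.23 dB; L_B = 98.0 − 20·log₁₀(8.7) = 79.21 dB.
Combined: 10·log₁₀(10^(89.23/10)+10^(79.21/10)) = 89.6 dB SPL.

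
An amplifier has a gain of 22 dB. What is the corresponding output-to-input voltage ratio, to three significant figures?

Voltage ratio = 10^(dB/20).
10^(22/20) = 10^(1.100) = 12.6.

12.6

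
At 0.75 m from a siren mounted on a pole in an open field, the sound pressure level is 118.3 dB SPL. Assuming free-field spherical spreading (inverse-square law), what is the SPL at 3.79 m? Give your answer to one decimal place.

Free-field point source: level drops by 20·log₁₀ of the distance ratio.
ΔL = −20·log₁₀(3.79/0.75) = -14.07 dB, so L₂ = 118.3 + (-14.07) = 104.2 dB SPL.

104.2 dB SPL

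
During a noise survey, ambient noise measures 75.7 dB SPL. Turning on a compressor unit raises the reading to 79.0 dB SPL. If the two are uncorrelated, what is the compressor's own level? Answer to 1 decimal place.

Background correction is a power subtraction:
L_src = 10·log₁₀(10^(79.0/10) − 10^(75.7/10)) = 10·log₁₀(42280000) = 76.3 dB SPL.

76.3 dB SPL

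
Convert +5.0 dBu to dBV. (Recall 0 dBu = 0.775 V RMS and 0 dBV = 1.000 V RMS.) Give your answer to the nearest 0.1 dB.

The offset between the scales is 20·log₁₀(0.775/1.000) = −2.214 dB.
So dBV = +5.0 − 2.214 = +2.8 dBV.

+2.8 dBV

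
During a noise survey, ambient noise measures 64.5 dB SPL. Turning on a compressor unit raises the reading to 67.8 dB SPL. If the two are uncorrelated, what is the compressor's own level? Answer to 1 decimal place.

Background correction is a power subtraction:
L_src = 10·log₁₀(10^(67.8/10) − 10^(64.5/10)) = 10·log₁₀(3207000) = 65.1 dB SPL.

65.1 dB SPL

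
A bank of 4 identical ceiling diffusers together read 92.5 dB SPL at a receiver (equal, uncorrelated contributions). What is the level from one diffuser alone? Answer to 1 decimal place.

4 equal incoherent sources add 10·log₁₀(4) = 6.02 dB over one source.
L_one = 92.5 − 6.02 = 86.5 dB SPL.

86.5 dB SPL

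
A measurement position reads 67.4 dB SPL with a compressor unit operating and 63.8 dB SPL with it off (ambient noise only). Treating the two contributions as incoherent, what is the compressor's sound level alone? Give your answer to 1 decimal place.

64.9 dB SPL

Remove the background by subtracting linear intensities:
L_src = 10·log₁₀(10^(67.4/10) − 10^(63.8/10)) = 10·log₁₀(3097000) = 64.9 dB SPL.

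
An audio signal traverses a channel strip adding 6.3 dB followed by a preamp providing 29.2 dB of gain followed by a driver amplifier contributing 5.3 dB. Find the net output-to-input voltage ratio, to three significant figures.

110

Net gain = 6.3 + 29.2 + 5.3 = 40.8 dB.
Voltage ratio = 10^(40.8/20) = 110.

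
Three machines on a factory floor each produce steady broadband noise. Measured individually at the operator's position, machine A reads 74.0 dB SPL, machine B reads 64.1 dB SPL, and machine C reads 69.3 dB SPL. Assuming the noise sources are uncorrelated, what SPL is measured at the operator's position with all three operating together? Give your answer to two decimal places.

Uncorrelated sources add in intensity (power), not in dB.
L_total = 10·log₁₀(10^(74.0/10) + 10^(64.1/10) + 10^(69.3/10)) = 10·log₁₀(36200000) = 75.59 dB SPL.

75.59 dB SPL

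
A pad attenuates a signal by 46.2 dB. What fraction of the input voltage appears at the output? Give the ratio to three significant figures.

Voltage ratio = 10^(dB/20).
10^(-46.2/20) = 10^(-2.310) = 0.00490.

0.00490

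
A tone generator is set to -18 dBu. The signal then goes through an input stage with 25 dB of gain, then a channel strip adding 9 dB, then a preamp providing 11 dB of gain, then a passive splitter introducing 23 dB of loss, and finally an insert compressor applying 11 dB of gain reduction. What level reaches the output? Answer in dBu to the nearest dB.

Cascaded gains and losses add directly in dB.
-18 + 25 + 9 + 11 − 23 − 11 = -7 dBu.

-7 dBu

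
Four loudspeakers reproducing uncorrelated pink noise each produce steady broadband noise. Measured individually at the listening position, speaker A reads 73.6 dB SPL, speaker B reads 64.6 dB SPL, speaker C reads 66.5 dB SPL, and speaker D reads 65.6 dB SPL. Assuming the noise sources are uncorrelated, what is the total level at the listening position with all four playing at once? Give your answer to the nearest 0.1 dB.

Add the sources as powers (linear), then convert back to dB:
L_total = 10·log₁₀(10^(73.6/10) + 10^(64.6/10) + 10^(66.5/10) + 10^(65.6/10)) = 10·log₁₀(33890000) = 75.3 dB SPL.

75.3 dB SPL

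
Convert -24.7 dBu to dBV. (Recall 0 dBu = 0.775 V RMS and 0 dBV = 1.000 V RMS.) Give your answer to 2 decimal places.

The offset between the scales is 20·log₁₀(0.775/1.000) = −2.214 dB.
So dBV = -24.7 − 2.214 = -26.91 dBV.

-26.91 dBV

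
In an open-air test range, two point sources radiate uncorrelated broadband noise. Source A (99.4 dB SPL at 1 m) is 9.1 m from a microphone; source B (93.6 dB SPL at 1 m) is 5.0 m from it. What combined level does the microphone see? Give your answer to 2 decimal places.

82.94 dB SPL

At the listener: L_A = 99.4 − 20·log₁₀(9.1) = 80.219 dB; L_B = 93.6 − 20·log₁₀(5.0) = 79.621 dB.
Combined: 10·log₁₀(10^(80.219/10)+10^(79.621/10)) = 82.94 dB SPL.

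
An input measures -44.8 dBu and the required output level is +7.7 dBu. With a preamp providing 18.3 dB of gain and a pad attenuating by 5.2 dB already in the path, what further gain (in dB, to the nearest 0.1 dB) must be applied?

The required make-up gain is the shortfall in the dB sum.
G = +7.7 − (-44.8) − 18.3 + 5.2 = 39.4 dB.

39.4 dB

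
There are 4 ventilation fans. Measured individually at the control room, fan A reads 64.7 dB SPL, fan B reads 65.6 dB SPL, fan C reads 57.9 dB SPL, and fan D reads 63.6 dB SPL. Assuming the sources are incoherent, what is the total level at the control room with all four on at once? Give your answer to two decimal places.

69.77 dB SPL

Uncorrelated sources add in intensity (power), not in dB.
L_total = 10·log₁₀(10^(64.7/10) + 10^(65.6/10) + 10^(57.9/10) + 10^(63.6/10)) = 10·log₁₀(9489000) = 69.77 dB SPL.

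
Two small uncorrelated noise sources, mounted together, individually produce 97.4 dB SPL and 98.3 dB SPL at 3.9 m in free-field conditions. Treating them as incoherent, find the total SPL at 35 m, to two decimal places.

81.82 dB SPL

Combined at 3.9 m: 10·log₁₀(10^(97.4/10)+10^(98.3/10)) = 100.884 dB SPL.
Then apply −20·log₁₀(35/3.9) = -19.060 dB → 81.82 dB SPL.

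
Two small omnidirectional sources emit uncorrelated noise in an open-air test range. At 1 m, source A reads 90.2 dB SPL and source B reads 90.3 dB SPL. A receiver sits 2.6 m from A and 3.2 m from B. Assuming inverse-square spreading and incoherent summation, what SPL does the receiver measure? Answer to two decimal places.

84.14 dB SPL

At the listener: L_A = 90.2 − 20·log₁₀(2.6) = 81.901 dB; L_B = 90.3 − 20·log₁₀(3.2) = 80.197 dB.
Combined: 10·log₁₀(10^(81.901/10)+10^(80.197/10)) = 84.14 dB SPL.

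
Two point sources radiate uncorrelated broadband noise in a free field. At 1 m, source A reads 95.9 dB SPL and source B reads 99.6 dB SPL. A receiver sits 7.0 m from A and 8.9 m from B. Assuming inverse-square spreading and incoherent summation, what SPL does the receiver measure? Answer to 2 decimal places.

82.89 dB SPL

At the listener: L_A = 95.9 − 20·log₁₀(7.0) = 78.998 dB; L_B = 99.6 − 20·log₁₀(8.9) = 80.612 dB.
Combined: 10·log₁₀(10^(78.998/10)+10^(80.612/10)) = 82.89 dB SPL.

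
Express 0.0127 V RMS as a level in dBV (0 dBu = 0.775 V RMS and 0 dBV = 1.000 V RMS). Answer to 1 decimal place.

dBV = 20·log₁₀(V / 1.000 V).
20·log₁₀(0.0127/1.000) = -37.9 dBV.

-37.9 dBV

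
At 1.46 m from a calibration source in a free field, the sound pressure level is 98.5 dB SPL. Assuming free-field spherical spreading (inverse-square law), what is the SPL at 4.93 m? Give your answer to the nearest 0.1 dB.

87.9 dB SPL

For a point source in a free field, ΔL = −20·log₁₀(d₂/d₁).
ΔL = −20·log₁₀(4.93/1.46) = -10.57 dB, so L₂ = 98.5 + (-10.57) = 87.9 dB SPL.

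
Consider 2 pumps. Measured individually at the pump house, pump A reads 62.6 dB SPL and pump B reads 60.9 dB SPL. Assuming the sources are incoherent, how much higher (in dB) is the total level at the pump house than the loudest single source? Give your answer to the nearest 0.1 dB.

2.2 dB

Add the sources as powers (linear), then convert back to dB:
L_total = 10·log₁₀(10^(62.6/10) + 10^(60.9/10)) = 64.84 dB SPL.
Excess over the loudest (62.6 dB): 64.84 − 62.6 = 2.2 dB.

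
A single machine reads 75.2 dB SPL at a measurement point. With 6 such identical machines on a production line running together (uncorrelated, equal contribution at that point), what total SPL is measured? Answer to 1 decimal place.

6 equal incoherent sources raise the level by 10·log₁₀(6) = 7.78 dB.
L_total = 75.2 + 7.78 = 83.0 dB SPL.

83.0 dB SPL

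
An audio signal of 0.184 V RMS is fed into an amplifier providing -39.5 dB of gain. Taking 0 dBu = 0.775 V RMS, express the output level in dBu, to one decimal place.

-52.0 dBu

Input level: 20·log₁₀(0.184/0.775) = -12.49 dBu.
Output: -12.49 − 39.5 = -52.0 dBu.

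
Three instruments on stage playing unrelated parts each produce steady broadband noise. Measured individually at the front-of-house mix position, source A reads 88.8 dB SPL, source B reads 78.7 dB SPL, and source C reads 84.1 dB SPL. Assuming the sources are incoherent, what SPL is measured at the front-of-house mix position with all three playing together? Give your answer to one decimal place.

90.4 dB SPL

Add the sources as powers (linear), then convert back to dB:
L_total = 10·log₁₀(10^(88.8/10) + 10^(78.7/10) + 10^(84.1/10)) = 10·log₁₀(1090000000) = 90.4 dB SPL.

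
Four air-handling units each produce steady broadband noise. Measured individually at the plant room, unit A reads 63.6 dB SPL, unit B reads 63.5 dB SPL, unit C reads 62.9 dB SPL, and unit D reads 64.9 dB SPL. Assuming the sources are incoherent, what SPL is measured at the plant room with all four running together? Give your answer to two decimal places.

Incoherent sources sum as intensities:
L_total = 10·log₁₀(10^(63.6/10) + 10^(63.5/10) + 10^(62.9/10) + 10^(64.9/10)) = 10·log₁₀(9570000) = 69.81 dB SPL.

69.81 dB SPL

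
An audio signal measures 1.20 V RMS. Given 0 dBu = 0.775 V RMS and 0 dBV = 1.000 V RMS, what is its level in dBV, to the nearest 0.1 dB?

dBV = 20·log₁₀(V / 1.000 V).
20·log₁₀(1.20/1.000) = +1.6 dBV.

+1.6 dBV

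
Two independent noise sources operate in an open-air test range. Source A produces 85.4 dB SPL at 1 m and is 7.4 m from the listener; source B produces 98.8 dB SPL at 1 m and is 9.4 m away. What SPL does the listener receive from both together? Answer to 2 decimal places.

At the listener: L_A = 85.4 − 20·log₁₀(7.4) = 68.015 dB; L_B = 98.8 − 20·log₁₀(9.4) = 79.337 dB.
Combined: 10·log₁₀(10^(68.015/10)+10^(79.337/10)) = 79.65 dB SPL.

79.65 dB SPL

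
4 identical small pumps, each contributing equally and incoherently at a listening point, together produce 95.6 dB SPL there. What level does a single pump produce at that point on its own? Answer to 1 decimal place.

4 equal incoherent sources add 10·log₁₀(4) = 6.02 dB over one source.
L_one = 95.6 − 6.02 = 89.6 dB SPL.

89.6 dB SPL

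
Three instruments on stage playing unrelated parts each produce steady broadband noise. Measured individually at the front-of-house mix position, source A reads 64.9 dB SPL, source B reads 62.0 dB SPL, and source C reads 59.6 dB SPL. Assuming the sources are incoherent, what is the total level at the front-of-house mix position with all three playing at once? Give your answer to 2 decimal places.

Add the sources as powers (linear), then convert back to dB:
L_total = 10·log₁₀(10^(64.9/10) + 10^(62.0/10) + 10^(59.6/10)) = 10·log₁₀(5587000) = 67.47 dB SPL.

67.47 dB SPL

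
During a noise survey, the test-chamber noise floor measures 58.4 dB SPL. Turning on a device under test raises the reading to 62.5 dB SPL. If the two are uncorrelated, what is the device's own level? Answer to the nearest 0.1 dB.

60.4 dB SPL

Subtract intensities: L_src = 10·log₁₀(10^(L_total/10) − 10^(L_bg/10)).
L_src = 10·log₁₀(10^(62.5/10) − 10^(58.4/10)) = 10·log₁₀(1086000) = 60.4 dB SPL.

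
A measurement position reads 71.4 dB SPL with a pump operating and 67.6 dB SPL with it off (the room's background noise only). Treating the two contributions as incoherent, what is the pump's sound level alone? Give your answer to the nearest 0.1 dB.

69.1 dB SPL

Remove the background by subtracting linear intensities:
L_src = 10·log₁₀(10^(71.4/10) − 10^(67.6/10)) = 10·log₁₀(8049000) = 69.1 dB SPL.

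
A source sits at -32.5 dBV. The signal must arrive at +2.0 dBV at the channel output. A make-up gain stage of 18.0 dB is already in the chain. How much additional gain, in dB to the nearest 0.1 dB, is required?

16.5 dB

The required make-up gain is the shortfall in the dB sum.
G = +2.0 − (-32.5) − 18.0 = 16.5 dB.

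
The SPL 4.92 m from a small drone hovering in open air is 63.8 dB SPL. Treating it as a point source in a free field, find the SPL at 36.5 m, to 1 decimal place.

46.4 dB SPL

Free-field point source: level drops by 20·log₁₀ of the distance ratio.
ΔL = −20·log₁₀(36.5/4.92) = -17.41 dB, so L₂ = 63.8 + (-17.41) = 46.4 dB SPL.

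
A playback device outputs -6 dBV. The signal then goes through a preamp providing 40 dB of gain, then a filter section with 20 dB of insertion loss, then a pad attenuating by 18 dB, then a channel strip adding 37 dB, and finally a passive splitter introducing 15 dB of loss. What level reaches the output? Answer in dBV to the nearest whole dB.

+18 dBV

Gain stages sum in dB:
-6 + 40 − 20 − 18 + 37 − 15 = +18 dBV.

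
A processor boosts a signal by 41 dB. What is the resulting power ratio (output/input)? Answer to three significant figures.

Power ratio = 10^(dB/10).
10^(41/10) = 10^(4.100) = 12600.

12600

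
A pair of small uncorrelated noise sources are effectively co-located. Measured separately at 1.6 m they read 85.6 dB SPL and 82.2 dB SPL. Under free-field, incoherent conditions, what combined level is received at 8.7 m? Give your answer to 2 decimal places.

72.53 dB SPL

Combined at 1.6 m: 10·log₁₀(10^(85.6/10)+10^(82.2/10)) = 87.235 dB SPL.
Then apply −20·log₁₀(8.7/1.6) = -14.708 dB → 72.53 dB SPL.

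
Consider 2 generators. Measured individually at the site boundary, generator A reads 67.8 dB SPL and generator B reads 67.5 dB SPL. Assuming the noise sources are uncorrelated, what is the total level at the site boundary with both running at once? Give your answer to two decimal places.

70.66 dB SPL

Add the sources as powers (linear), then convert back to dB:
L_total = 10·log₁₀(10^(67.8/10) + 10^(67.5/10)) = 10·log₁₀(11650000) = 70.66 dB SPL.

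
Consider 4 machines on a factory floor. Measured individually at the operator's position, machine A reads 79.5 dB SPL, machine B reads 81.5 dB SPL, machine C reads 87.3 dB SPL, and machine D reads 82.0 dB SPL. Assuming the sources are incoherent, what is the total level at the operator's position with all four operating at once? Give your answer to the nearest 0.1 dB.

Add the sources as powers (linear), then convert back to dB:
L_total = 10·log₁₀(10^(79.5/10) + 10^(81.5/10) + 10^(87.3/10) + 10^(82.0/10)) = 10·log₁₀(925900000) = 89.7 dB SPL.

89.7 dB SPL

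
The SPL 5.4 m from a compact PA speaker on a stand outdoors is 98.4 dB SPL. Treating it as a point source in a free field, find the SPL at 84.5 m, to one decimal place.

74.5 dB SPL

Free-field point source: level drops by 20·log₁₀ of the distance ratio.
ΔL = −20·log₁₀(84.5/5.4) = -23.89 dB, so L₂ = 98.4 + (-23.89) = 74.5 dB SPL.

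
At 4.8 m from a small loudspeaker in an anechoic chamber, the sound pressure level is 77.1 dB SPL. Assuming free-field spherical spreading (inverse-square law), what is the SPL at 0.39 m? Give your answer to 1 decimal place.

Free-field point source: level drops by 20·log₁₀ of the distance ratio.
ΔL = −20·log₁₀(0.39/4.8) = 21.80 dB, so L₂ = 77.1 + (21.80) = 98.9 dB SPL.

98.9 dB SPL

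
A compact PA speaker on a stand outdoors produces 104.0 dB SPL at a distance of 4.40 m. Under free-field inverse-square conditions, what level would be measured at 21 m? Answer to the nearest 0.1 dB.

Free-field point source: level drops by 20·log₁₀ of the distance ratio.
ΔL = −20·log₁₀(21/4.40) = -13.58 dB, so L₂ = 104.0 + (-13.58) = 90.4 dB SPL.

90.4 dB SPL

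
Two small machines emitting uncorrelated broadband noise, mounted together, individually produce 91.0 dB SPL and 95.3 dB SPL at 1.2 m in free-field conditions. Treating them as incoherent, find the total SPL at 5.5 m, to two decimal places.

83.45 dB SPL

Combined at 1.2 m: 10·log₁₀(10^(91.0/10)+10^(95.3/10)) = 96.672 dB SPL.
Then apply −20·log₁₀(5.5/1.2) = -13.224 dB → 83.45 dB SPL.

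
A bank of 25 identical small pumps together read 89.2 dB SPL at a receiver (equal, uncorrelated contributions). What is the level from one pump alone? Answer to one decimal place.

25 equal incoherent sources add 10·log₁₀(25) = 13.98 dB over one source.
L_one = 89.2 − 13.98 = 75.2 dB SPL.

75.2 dB SPL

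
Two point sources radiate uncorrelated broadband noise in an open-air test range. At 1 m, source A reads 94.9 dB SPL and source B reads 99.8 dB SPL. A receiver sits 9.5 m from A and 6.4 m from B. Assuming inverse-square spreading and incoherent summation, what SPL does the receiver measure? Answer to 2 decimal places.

84.27 dB SPL

At the listener: L_A = 94.9 − 20·log₁₀(9.5) = 75.346 dB; L_B = 99.8 − 20·log₁₀(6.4) = 83.676 dB.
Combined: 10·log₁₀(10^(75.346/10)+10^(83.676/10)) = 84.27 dB SPL.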